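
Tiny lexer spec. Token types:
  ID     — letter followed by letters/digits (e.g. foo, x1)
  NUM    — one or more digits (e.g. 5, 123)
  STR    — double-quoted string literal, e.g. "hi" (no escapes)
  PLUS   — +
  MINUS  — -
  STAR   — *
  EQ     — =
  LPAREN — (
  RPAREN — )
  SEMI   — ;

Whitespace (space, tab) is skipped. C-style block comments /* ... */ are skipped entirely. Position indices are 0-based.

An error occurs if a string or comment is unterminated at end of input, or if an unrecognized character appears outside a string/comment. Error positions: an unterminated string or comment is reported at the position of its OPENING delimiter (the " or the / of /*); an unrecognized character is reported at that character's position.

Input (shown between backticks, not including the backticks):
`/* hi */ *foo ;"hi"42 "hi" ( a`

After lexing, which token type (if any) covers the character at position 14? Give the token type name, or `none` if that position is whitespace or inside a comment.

Answer: SEMI

Derivation:
pos=0: enter COMMENT mode (saw '/*')
exit COMMENT mode (now at pos=8)
pos=9: emit STAR '*'
pos=10: emit ID 'foo' (now at pos=13)
pos=14: emit SEMI ';'
pos=15: enter STRING mode
pos=15: emit STR "hi" (now at pos=19)
pos=19: emit NUM '42' (now at pos=21)
pos=22: enter STRING mode
pos=22: emit STR "hi" (now at pos=26)
pos=27: emit LPAREN '('
pos=29: emit ID 'a' (now at pos=30)
DONE. 8 tokens: [STAR, ID, SEMI, STR, NUM, STR, LPAREN, ID]
Position 14: char is ';' -> SEMI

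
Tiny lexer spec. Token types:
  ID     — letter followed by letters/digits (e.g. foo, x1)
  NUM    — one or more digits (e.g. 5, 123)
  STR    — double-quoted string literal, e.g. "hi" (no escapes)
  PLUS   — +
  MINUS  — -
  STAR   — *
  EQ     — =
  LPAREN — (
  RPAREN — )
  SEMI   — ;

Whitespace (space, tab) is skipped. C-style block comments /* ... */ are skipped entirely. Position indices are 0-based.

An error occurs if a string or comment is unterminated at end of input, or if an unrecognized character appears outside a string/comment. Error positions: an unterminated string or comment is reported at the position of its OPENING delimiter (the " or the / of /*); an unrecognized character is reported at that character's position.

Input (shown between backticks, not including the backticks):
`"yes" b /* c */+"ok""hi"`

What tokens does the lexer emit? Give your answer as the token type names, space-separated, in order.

Answer: STR ID PLUS STR STR

Derivation:
pos=0: enter STRING mode
pos=0: emit STR "yes" (now at pos=5)
pos=6: emit ID 'b' (now at pos=7)
pos=8: enter COMMENT mode (saw '/*')
exit COMMENT mode (now at pos=15)
pos=15: emit PLUS '+'
pos=16: enter STRING mode
pos=16: emit STR "ok" (now at pos=20)
pos=20: enter STRING mode
pos=20: emit STR "hi" (now at pos=24)
DONE. 5 tokens: [STR, ID, PLUS, STR, STR]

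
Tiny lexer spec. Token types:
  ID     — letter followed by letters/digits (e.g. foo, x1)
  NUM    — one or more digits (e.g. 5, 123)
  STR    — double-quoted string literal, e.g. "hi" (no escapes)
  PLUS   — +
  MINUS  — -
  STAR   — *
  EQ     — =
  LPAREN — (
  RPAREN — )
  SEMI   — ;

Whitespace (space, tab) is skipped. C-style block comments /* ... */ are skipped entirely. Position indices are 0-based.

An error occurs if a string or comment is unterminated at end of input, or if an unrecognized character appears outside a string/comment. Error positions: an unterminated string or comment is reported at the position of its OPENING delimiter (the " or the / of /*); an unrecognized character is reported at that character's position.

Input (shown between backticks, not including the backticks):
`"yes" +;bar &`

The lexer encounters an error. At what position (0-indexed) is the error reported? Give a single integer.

Answer: 12

Derivation:
pos=0: enter STRING mode
pos=0: emit STR "yes" (now at pos=5)
pos=6: emit PLUS '+'
pos=7: emit SEMI ';'
pos=8: emit ID 'bar' (now at pos=11)
pos=12: ERROR — unrecognized char '&'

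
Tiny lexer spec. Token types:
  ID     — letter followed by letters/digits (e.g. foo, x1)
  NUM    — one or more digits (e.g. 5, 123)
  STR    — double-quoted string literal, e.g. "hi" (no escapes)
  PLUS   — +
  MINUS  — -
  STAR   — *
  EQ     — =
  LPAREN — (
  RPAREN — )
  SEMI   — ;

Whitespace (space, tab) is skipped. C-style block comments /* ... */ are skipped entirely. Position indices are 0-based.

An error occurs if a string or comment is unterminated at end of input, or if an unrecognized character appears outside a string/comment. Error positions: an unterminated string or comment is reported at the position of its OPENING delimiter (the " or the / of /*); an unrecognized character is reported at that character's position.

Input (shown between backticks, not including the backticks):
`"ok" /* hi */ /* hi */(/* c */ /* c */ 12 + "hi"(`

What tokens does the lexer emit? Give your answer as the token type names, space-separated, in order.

pos=0: enter STRING mode
pos=0: emit STR "ok" (now at pos=4)
pos=5: enter COMMENT mode (saw '/*')
exit COMMENT mode (now at pos=13)
pos=14: enter COMMENT mode (saw '/*')
exit COMMENT mode (now at pos=22)
pos=22: emit LPAREN '('
pos=23: enter COMMENT mode (saw '/*')
exit COMMENT mode (now at pos=30)
pos=31: enter COMMENT mode (saw '/*')
exit COMMENT mode (now at pos=38)
pos=39: emit NUM '12' (now at pos=41)
pos=42: emit PLUS '+'
pos=44: enter STRING mode
pos=44: emit STR "hi" (now at pos=48)
pos=48: emit LPAREN '('
DONE. 6 tokens: [STR, LPAREN, NUM, PLUS, STR, LPAREN]

Answer: STR LPAREN NUM PLUS STR LPAREN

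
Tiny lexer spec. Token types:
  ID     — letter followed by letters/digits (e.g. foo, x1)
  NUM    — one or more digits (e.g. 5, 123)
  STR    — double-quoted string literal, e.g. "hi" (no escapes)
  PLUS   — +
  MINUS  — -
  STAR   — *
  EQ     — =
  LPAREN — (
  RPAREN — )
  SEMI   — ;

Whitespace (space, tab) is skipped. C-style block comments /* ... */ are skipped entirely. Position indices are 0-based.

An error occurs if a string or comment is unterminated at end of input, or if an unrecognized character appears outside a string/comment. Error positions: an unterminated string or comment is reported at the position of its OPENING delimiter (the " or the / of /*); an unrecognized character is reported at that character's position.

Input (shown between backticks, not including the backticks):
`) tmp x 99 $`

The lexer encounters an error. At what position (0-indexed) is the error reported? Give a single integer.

pos=0: emit RPAREN ')'
pos=2: emit ID 'tmp' (now at pos=5)
pos=6: emit ID 'x' (now at pos=7)
pos=8: emit NUM '99' (now at pos=10)
pos=11: ERROR — unrecognized char '$'

Answer: 11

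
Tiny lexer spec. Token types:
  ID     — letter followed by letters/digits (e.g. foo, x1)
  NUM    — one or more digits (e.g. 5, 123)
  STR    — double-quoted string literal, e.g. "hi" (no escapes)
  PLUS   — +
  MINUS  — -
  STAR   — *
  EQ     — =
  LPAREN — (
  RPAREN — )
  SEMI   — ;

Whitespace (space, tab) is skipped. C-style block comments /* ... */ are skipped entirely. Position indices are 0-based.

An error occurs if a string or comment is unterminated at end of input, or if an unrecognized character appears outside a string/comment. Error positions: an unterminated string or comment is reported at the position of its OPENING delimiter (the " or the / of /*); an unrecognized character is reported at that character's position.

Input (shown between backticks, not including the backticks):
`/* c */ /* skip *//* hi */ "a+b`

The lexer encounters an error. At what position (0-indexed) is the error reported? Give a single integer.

Answer: 27

Derivation:
pos=0: enter COMMENT mode (saw '/*')
exit COMMENT mode (now at pos=7)
pos=8: enter COMMENT mode (saw '/*')
exit COMMENT mode (now at pos=18)
pos=18: enter COMMENT mode (saw '/*')
exit COMMENT mode (now at pos=26)
pos=27: enter STRING mode
pos=27: ERROR — unterminated string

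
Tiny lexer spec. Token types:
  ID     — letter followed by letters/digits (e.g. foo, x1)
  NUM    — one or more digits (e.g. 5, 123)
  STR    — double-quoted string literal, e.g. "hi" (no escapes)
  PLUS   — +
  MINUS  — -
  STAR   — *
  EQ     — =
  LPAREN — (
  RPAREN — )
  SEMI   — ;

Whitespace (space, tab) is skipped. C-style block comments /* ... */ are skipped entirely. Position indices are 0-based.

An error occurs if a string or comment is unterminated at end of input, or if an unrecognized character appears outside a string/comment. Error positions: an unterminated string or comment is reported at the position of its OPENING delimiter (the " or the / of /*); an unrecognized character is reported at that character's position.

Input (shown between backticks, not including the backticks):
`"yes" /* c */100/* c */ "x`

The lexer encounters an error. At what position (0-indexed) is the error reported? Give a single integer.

pos=0: enter STRING mode
pos=0: emit STR "yes" (now at pos=5)
pos=6: enter COMMENT mode (saw '/*')
exit COMMENT mode (now at pos=13)
pos=13: emit NUM '100' (now at pos=16)
pos=16: enter COMMENT mode (saw '/*')
exit COMMENT mode (now at pos=23)
pos=24: enter STRING mode
pos=24: ERROR — unterminated string

Answer: 24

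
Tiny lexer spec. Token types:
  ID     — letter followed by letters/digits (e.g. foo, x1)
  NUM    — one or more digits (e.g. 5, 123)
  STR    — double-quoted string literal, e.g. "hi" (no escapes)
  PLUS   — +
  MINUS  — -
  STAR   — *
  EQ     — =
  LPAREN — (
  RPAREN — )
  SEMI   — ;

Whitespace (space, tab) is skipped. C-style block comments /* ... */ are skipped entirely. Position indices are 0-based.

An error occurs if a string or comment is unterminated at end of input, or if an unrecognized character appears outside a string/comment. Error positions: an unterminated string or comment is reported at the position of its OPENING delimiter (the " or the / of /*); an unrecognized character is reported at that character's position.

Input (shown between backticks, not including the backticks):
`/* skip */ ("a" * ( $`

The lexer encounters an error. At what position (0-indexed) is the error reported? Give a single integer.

Answer: 20

Derivation:
pos=0: enter COMMENT mode (saw '/*')
exit COMMENT mode (now at pos=10)
pos=11: emit LPAREN '('
pos=12: enter STRING mode
pos=12: emit STR "a" (now at pos=15)
pos=16: emit STAR '*'
pos=18: emit LPAREN '('
pos=20: ERROR — unrecognized char '$'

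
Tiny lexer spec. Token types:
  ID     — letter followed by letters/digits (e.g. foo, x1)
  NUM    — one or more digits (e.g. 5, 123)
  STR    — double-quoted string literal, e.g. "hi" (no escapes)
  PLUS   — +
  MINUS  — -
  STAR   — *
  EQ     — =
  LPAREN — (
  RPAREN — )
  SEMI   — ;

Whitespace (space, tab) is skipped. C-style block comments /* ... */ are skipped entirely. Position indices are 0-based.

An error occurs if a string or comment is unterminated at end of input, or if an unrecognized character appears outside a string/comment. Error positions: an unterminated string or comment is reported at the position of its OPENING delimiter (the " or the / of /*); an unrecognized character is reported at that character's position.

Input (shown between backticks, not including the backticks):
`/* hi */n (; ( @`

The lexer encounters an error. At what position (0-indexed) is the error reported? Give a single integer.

pos=0: enter COMMENT mode (saw '/*')
exit COMMENT mode (now at pos=8)
pos=8: emit ID 'n' (now at pos=9)
pos=10: emit LPAREN '('
pos=11: emit SEMI ';'
pos=13: emit LPAREN '('
pos=15: ERROR — unrecognized char '@'

Answer: 15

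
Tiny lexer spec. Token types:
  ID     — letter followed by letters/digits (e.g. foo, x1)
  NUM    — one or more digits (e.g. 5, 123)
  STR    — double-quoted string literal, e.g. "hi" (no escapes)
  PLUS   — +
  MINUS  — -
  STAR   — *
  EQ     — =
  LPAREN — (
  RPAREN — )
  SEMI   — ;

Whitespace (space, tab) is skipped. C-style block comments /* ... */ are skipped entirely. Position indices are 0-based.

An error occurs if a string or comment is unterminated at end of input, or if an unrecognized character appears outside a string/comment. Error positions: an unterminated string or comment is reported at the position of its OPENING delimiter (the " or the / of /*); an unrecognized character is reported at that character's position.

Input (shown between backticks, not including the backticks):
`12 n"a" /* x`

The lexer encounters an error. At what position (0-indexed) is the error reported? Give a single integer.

Answer: 8

Derivation:
pos=0: emit NUM '12' (now at pos=2)
pos=3: emit ID 'n' (now at pos=4)
pos=4: enter STRING mode
pos=4: emit STR "a" (now at pos=7)
pos=8: enter COMMENT mode (saw '/*')
pos=8: ERROR — unterminated comment (reached EOF)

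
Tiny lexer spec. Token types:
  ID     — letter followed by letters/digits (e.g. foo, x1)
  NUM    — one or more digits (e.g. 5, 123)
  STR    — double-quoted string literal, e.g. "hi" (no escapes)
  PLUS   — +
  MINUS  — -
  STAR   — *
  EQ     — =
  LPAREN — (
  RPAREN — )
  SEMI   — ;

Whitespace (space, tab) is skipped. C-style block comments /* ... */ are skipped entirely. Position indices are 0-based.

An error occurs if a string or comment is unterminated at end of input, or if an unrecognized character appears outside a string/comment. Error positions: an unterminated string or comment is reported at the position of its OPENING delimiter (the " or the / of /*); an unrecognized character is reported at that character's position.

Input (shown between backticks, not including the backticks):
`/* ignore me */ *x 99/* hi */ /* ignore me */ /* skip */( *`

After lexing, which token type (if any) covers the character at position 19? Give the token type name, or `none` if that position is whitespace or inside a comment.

Answer: NUM

Derivation:
pos=0: enter COMMENT mode (saw '/*')
exit COMMENT mode (now at pos=15)
pos=16: emit STAR '*'
pos=17: emit ID 'x' (now at pos=18)
pos=19: emit NUM '99' (now at pos=21)
pos=21: enter COMMENT mode (saw '/*')
exit COMMENT mode (now at pos=29)
pos=30: enter COMMENT mode (saw '/*')
exit COMMENT mode (now at pos=45)
pos=46: enter COMMENT mode (saw '/*')
exit COMMENT mode (now at pos=56)
pos=56: emit LPAREN '('
pos=58: emit STAR '*'
DONE. 5 tokens: [STAR, ID, NUM, LPAREN, STAR]
Position 19: char is '9' -> NUM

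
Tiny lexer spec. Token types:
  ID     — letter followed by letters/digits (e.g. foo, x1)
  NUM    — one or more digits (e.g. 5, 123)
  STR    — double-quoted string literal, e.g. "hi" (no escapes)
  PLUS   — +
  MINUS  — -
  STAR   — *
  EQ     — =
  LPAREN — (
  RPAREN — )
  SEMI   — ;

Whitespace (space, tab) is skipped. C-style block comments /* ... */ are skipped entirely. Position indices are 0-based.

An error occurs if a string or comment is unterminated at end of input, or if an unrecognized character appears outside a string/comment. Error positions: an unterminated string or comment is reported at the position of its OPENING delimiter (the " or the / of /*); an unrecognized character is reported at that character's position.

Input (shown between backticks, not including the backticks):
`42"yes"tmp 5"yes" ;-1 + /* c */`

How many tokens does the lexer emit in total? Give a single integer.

Answer: 9

Derivation:
pos=0: emit NUM '42' (now at pos=2)
pos=2: enter STRING mode
pos=2: emit STR "yes" (now at pos=7)
pos=7: emit ID 'tmp' (now at pos=10)
pos=11: emit NUM '5' (now at pos=12)
pos=12: enter STRING mode
pos=12: emit STR "yes" (now at pos=17)
pos=18: emit SEMI ';'
pos=19: emit MINUS '-'
pos=20: emit NUM '1' (now at pos=21)
pos=22: emit PLUS '+'
pos=24: enter COMMENT mode (saw '/*')
exit COMMENT mode (now at pos=31)
DONE. 9 tokens: [NUM, STR, ID, NUM, STR, SEMI, MINUS, NUM, PLUS]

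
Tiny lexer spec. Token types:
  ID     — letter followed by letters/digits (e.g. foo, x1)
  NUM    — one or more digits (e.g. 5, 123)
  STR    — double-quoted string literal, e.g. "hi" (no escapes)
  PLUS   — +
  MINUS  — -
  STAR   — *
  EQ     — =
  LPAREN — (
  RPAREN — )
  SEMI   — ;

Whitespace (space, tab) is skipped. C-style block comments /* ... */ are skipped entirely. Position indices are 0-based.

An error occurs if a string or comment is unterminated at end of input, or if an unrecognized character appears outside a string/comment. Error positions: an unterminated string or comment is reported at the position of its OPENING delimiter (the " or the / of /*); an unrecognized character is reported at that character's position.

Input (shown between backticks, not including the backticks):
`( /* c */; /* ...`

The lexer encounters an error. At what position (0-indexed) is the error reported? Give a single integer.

pos=0: emit LPAREN '('
pos=2: enter COMMENT mode (saw '/*')
exit COMMENT mode (now at pos=9)
pos=9: emit SEMI ';'
pos=11: enter COMMENT mode (saw '/*')
pos=11: ERROR — unterminated comment (reached EOF)

Answer: 11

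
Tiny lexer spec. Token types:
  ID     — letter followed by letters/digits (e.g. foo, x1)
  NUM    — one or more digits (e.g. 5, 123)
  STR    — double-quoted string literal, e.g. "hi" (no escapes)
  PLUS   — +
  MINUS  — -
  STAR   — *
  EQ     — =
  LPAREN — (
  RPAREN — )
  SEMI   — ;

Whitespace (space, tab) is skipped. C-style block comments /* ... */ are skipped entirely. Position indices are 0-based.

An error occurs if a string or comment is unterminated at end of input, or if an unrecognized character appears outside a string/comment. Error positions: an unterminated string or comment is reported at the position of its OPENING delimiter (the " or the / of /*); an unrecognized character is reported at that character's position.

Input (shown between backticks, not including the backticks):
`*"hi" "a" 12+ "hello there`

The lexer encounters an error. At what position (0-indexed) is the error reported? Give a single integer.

Answer: 14

Derivation:
pos=0: emit STAR '*'
pos=1: enter STRING mode
pos=1: emit STR "hi" (now at pos=5)
pos=6: enter STRING mode
pos=6: emit STR "a" (now at pos=9)
pos=10: emit NUM '12' (now at pos=12)
pos=12: emit PLUS '+'
pos=14: enter STRING mode
pos=14: ERROR — unterminated string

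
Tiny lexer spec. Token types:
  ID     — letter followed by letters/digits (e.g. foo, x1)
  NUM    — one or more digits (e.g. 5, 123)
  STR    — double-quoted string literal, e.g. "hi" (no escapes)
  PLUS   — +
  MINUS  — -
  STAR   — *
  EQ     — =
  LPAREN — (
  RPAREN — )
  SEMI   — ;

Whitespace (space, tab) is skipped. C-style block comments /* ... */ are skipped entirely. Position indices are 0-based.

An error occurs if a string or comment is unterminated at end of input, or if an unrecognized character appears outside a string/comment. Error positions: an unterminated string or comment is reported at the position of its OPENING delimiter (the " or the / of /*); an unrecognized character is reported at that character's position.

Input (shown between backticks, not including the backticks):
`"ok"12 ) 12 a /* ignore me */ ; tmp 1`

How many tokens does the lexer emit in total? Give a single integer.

pos=0: enter STRING mode
pos=0: emit STR "ok" (now at pos=4)
pos=4: emit NUM '12' (now at pos=6)
pos=7: emit RPAREN ')'
pos=9: emit NUM '12' (now at pos=11)
pos=12: emit ID 'a' (now at pos=13)
pos=14: enter COMMENT mode (saw '/*')
exit COMMENT mode (now at pos=29)
pos=30: emit SEMI ';'
pos=32: emit ID 'tmp' (now at pos=35)
pos=36: emit NUM '1' (now at pos=37)
DONE. 8 tokens: [STR, NUM, RPAREN, NUM, ID, SEMI, ID, NUM]

Answer: 8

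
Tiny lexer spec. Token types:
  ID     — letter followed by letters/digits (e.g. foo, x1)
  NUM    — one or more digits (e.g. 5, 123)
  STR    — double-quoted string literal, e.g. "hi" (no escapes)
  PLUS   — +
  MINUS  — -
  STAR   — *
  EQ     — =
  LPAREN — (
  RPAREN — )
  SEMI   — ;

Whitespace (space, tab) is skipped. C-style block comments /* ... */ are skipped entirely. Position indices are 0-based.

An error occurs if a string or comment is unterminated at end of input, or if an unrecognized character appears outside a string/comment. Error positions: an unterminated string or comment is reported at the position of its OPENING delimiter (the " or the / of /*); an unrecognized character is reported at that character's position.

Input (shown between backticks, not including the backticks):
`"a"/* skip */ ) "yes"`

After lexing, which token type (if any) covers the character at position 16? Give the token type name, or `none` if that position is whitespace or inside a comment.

pos=0: enter STRING mode
pos=0: emit STR "a" (now at pos=3)
pos=3: enter COMMENT mode (saw '/*')
exit COMMENT mode (now at pos=13)
pos=14: emit RPAREN ')'
pos=16: enter STRING mode
pos=16: emit STR "yes" (now at pos=21)
DONE. 3 tokens: [STR, RPAREN, STR]
Position 16: char is '"' -> STR

Answer: STR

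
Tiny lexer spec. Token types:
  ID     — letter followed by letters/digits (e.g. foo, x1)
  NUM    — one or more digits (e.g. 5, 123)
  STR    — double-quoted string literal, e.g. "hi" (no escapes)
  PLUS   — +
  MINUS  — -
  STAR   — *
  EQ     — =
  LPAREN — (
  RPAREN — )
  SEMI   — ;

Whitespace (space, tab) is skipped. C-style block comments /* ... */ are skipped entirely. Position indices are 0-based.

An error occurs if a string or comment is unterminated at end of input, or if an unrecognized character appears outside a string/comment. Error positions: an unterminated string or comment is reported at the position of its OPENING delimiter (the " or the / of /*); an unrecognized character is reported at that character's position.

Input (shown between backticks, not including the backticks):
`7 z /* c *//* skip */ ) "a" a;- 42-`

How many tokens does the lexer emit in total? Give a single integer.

Answer: 9

Derivation:
pos=0: emit NUM '7' (now at pos=1)
pos=2: emit ID 'z' (now at pos=3)
pos=4: enter COMMENT mode (saw '/*')
exit COMMENT mode (now at pos=11)
pos=11: enter COMMENT mode (saw '/*')
exit COMMENT mode (now at pos=21)
pos=22: emit RPAREN ')'
pos=24: enter STRING mode
pos=24: emit STR "a" (now at pos=27)
pos=28: emit ID 'a' (now at pos=29)
pos=29: emit SEMI ';'
pos=30: emit MINUS '-'
pos=32: emit NUM '42' (now at pos=34)
pos=34: emit MINUS '-'
DONE. 9 tokens: [NUM, ID, RPAREN, STR, ID, SEMI, MINUS, NUM, MINUS]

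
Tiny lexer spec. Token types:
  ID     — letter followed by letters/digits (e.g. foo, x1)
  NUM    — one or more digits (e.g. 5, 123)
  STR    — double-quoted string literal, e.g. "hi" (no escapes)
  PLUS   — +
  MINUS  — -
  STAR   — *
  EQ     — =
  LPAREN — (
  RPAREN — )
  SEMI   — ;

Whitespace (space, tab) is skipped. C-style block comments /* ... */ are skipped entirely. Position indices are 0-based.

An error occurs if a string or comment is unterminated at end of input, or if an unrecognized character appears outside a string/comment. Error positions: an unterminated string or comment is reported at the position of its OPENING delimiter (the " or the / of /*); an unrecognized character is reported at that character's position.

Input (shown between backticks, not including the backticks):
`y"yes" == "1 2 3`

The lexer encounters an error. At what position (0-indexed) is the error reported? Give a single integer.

Answer: 10

Derivation:
pos=0: emit ID 'y' (now at pos=1)
pos=1: enter STRING mode
pos=1: emit STR "yes" (now at pos=6)
pos=7: emit EQ '='
pos=8: emit EQ '='
pos=10: enter STRING mode
pos=10: ERROR — unterminated string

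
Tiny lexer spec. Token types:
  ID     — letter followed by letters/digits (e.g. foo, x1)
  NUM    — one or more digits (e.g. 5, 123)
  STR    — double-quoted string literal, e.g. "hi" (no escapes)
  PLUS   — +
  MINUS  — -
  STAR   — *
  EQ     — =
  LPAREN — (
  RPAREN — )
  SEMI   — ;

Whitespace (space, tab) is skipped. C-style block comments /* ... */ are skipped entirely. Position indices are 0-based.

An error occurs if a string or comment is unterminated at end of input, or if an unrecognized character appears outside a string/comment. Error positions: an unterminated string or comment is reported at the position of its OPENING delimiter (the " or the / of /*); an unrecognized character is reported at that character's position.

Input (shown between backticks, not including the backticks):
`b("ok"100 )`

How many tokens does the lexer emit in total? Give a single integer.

pos=0: emit ID 'b' (now at pos=1)
pos=1: emit LPAREN '('
pos=2: enter STRING mode
pos=2: emit STR "ok" (now at pos=6)
pos=6: emit NUM '100' (now at pos=9)
pos=10: emit RPAREN ')'
DONE. 5 tokens: [ID, LPAREN, STR, NUM, RPAREN]

Answer: 5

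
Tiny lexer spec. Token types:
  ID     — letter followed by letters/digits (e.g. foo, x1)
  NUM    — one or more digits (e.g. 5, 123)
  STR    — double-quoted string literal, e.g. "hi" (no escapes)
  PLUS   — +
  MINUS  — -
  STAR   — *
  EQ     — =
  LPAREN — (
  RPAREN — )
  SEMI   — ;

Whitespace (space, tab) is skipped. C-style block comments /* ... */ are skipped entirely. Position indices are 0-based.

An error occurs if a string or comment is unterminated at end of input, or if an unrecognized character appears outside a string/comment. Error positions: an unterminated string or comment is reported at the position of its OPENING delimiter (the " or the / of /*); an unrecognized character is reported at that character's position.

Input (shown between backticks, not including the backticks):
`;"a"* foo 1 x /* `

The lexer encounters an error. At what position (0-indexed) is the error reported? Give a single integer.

pos=0: emit SEMI ';'
pos=1: enter STRING mode
pos=1: emit STR "a" (now at pos=4)
pos=4: emit STAR '*'
pos=6: emit ID 'foo' (now at pos=9)
pos=10: emit NUM '1' (now at pos=11)
pos=12: emit ID 'x' (now at pos=13)
pos=14: enter COMMENT mode (saw '/*')
pos=14: ERROR — unterminated comment (reached EOF)

Answer: 14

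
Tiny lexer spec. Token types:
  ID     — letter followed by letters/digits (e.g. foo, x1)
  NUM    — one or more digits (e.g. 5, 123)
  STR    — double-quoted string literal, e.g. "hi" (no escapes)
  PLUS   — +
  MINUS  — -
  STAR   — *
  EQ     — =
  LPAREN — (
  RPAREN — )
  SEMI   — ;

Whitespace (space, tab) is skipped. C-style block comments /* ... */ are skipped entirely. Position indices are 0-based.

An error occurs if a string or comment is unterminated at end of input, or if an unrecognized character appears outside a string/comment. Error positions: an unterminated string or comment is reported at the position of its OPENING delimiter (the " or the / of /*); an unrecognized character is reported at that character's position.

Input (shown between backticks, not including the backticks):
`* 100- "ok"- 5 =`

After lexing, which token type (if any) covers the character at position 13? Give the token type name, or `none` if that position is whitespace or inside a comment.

Answer: NUM

Derivation:
pos=0: emit STAR '*'
pos=2: emit NUM '100' (now at pos=5)
pos=5: emit MINUS '-'
pos=7: enter STRING mode
pos=7: emit STR "ok" (now at pos=11)
pos=11: emit MINUS '-'
pos=13: emit NUM '5' (now at pos=14)
pos=15: emit EQ '='
DONE. 7 tokens: [STAR, NUM, MINUS, STR, MINUS, NUM, EQ]
Position 13: char is '5' -> NUM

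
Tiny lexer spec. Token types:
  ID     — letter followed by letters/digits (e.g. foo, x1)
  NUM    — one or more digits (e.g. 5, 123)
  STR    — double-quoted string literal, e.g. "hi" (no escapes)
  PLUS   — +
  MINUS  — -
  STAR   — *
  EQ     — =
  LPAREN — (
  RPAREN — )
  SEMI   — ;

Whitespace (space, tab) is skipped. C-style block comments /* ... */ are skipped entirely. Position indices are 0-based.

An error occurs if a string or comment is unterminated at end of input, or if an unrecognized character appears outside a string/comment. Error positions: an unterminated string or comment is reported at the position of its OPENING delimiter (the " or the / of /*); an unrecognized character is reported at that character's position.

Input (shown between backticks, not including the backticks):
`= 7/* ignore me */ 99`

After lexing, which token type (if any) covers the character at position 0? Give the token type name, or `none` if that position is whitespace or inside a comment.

Answer: EQ

Derivation:
pos=0: emit EQ '='
pos=2: emit NUM '7' (now at pos=3)
pos=3: enter COMMENT mode (saw '/*')
exit COMMENT mode (now at pos=18)
pos=19: emit NUM '99' (now at pos=21)
DONE. 3 tokens: [EQ, NUM, NUM]
Position 0: char is '=' -> EQ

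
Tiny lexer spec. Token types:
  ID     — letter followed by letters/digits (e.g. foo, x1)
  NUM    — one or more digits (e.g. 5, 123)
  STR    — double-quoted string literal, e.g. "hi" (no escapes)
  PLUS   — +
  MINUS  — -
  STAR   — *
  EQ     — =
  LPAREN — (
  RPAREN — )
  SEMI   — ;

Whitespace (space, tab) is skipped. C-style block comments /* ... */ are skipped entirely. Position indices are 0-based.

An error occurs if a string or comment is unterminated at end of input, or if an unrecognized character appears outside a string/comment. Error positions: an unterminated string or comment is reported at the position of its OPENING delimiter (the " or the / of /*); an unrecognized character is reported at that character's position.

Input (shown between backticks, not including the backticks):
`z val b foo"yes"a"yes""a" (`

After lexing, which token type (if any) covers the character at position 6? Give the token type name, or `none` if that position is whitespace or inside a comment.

Answer: ID

Derivation:
pos=0: emit ID 'z' (now at pos=1)
pos=2: emit ID 'val' (now at pos=5)
pos=6: emit ID 'b' (now at pos=7)
pos=8: emit ID 'foo' (now at pos=11)
pos=11: enter STRING mode
pos=11: emit STR "yes" (now at pos=16)
pos=16: emit ID 'a' (now at pos=17)
pos=17: enter STRING mode
pos=17: emit STR "yes" (now at pos=22)
pos=22: enter STRING mode
pos=22: emit STR "a" (now at pos=25)
pos=26: emit LPAREN '('
DONE. 9 tokens: [ID, ID, ID, ID, STR, ID, STR, STR, LPAREN]
Position 6: char is 'b' -> ID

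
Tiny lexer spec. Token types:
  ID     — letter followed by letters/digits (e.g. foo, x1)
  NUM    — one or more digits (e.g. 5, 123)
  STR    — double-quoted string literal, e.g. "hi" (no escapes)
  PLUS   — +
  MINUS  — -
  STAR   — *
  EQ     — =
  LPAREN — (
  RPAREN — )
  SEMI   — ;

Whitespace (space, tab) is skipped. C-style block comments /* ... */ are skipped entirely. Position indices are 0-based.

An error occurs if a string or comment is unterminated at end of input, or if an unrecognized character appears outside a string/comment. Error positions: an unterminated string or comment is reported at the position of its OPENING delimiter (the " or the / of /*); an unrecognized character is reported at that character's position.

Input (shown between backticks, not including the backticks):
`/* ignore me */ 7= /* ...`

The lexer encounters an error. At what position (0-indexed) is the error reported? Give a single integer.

Answer: 19

Derivation:
pos=0: enter COMMENT mode (saw '/*')
exit COMMENT mode (now at pos=15)
pos=16: emit NUM '7' (now at pos=17)
pos=17: emit EQ '='
pos=19: enter COMMENT mode (saw '/*')
pos=19: ERROR — unterminated comment (reached EOF)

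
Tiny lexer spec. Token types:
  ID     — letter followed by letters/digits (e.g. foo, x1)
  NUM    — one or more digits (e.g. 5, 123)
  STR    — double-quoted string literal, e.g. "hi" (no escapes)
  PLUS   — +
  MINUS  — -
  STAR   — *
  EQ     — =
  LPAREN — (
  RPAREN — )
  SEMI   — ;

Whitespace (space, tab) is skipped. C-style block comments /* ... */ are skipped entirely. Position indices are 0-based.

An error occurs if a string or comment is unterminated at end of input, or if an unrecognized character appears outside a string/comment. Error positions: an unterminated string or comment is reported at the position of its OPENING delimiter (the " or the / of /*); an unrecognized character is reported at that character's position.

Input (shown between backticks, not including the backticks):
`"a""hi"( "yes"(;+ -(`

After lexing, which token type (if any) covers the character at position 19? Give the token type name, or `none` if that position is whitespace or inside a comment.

Answer: LPAREN

Derivation:
pos=0: enter STRING mode
pos=0: emit STR "a" (now at pos=3)
pos=3: enter STRING mode
pos=3: emit STR "hi" (now at pos=7)
pos=7: emit LPAREN '('
pos=9: enter STRING mode
pos=9: emit STR "yes" (now at pos=14)
pos=14: emit LPAREN '('
pos=15: emit SEMI ';'
pos=16: emit PLUS '+'
pos=18: emit MINUS '-'
pos=19: emit LPAREN '('
DONE. 9 tokens: [STR, STR, LPAREN, STR, LPAREN, SEMI, PLUS, MINUS, LPAREN]
Position 19: char is '(' -> LPAREN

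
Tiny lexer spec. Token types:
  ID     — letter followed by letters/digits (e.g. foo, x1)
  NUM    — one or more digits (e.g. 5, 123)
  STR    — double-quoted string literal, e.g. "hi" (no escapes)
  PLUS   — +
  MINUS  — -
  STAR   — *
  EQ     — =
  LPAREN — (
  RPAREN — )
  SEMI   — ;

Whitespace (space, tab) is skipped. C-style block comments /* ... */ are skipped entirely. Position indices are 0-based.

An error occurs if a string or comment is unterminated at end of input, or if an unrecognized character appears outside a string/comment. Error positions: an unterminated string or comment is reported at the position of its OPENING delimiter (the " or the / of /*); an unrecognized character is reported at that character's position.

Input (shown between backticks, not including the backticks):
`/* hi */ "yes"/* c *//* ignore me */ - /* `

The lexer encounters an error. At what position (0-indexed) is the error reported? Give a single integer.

pos=0: enter COMMENT mode (saw '/*')
exit COMMENT mode (now at pos=8)
pos=9: enter STRING mode
pos=9: emit STR "yes" (now at pos=14)
pos=14: enter COMMENT mode (saw '/*')
exit COMMENT mode (now at pos=21)
pos=21: enter COMMENT mode (saw '/*')
exit COMMENT mode (now at pos=36)
pos=37: emit MINUS '-'
pos=39: enter COMMENT mode (saw '/*')
pos=39: ERROR — unterminated comment (reached EOF)

Answer: 39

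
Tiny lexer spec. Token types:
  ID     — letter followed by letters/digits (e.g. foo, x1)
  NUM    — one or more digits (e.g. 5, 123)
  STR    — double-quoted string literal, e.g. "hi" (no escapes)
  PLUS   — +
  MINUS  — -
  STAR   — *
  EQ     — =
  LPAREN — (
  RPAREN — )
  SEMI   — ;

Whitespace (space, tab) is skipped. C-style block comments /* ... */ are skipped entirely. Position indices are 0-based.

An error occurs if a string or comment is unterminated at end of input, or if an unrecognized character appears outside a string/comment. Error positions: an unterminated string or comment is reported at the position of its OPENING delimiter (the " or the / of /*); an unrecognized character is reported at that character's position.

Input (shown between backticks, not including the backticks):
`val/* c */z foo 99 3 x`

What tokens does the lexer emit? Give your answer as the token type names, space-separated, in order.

pos=0: emit ID 'val' (now at pos=3)
pos=3: enter COMMENT mode (saw '/*')
exit COMMENT mode (now at pos=10)
pos=10: emit ID 'z' (now at pos=11)
pos=12: emit ID 'foo' (now at pos=15)
pos=16: emit NUM '99' (now at pos=18)
pos=19: emit NUM '3' (now at pos=20)
pos=21: emit ID 'x' (now at pos=22)
DONE. 6 tokens: [ID, ID, ID, NUM, NUM, ID]

Answer: ID ID ID NUM NUM ID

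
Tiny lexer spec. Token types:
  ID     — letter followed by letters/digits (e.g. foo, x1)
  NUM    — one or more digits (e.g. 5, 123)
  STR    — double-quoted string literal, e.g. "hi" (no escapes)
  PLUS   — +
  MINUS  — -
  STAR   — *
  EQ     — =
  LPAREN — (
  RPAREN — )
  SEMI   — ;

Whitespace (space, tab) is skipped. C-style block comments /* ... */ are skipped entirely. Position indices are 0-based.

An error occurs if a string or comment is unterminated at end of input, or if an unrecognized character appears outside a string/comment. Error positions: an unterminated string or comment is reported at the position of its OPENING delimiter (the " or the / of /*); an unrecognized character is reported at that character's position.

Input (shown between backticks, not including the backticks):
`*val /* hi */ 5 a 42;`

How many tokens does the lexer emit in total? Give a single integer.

pos=0: emit STAR '*'
pos=1: emit ID 'val' (now at pos=4)
pos=5: enter COMMENT mode (saw '/*')
exit COMMENT mode (now at pos=13)
pos=14: emit NUM '5' (now at pos=15)
pos=16: emit ID 'a' (now at pos=17)
pos=18: emit NUM '42' (now at pos=20)
pos=20: emit SEMI ';'
DONE. 6 tokens: [STAR, ID, NUM, ID, NUM, SEMI]

Answer: 6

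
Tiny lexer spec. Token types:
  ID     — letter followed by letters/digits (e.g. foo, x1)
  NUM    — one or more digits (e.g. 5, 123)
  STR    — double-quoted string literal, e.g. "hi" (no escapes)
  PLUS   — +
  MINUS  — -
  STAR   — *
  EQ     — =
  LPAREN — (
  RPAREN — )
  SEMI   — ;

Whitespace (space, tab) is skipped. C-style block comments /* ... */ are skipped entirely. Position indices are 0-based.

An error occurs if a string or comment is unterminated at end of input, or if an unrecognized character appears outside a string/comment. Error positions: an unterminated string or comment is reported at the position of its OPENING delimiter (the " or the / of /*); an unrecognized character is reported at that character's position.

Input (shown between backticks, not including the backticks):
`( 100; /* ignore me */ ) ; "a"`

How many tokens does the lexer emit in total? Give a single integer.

pos=0: emit LPAREN '('
pos=2: emit NUM '100' (now at pos=5)
pos=5: emit SEMI ';'
pos=7: enter COMMENT mode (saw '/*')
exit COMMENT mode (now at pos=22)
pos=23: emit RPAREN ')'
pos=25: emit SEMI ';'
pos=27: enter STRING mode
pos=27: emit STR "a" (now at pos=30)
DONE. 6 tokens: [LPAREN, NUM, SEMI, RPAREN, SEMI, STR]

Answer: 6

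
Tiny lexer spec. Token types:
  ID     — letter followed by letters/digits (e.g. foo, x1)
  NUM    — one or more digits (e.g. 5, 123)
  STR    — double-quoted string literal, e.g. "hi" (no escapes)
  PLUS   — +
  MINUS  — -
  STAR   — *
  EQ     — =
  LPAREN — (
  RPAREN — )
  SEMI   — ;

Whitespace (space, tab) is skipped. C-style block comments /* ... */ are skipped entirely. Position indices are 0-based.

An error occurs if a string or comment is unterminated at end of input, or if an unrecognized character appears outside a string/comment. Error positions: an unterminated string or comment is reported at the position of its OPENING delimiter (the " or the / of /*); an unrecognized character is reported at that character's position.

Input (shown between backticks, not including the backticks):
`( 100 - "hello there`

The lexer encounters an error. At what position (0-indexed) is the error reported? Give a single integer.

Answer: 8

Derivation:
pos=0: emit LPAREN '('
pos=2: emit NUM '100' (now at pos=5)
pos=6: emit MINUS '-'
pos=8: enter STRING mode
pos=8: ERROR — unterminated string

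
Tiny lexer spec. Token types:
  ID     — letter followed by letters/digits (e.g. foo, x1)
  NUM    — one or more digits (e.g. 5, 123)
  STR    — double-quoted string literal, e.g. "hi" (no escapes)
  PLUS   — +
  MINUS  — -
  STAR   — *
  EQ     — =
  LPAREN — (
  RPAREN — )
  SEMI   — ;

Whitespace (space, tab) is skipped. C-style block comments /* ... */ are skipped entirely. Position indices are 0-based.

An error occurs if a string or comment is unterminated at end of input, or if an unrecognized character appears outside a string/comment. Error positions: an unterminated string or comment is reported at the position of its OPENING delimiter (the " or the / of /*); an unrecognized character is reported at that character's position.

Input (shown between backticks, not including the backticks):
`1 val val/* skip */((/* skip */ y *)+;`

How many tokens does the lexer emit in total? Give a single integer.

Answer: 10

Derivation:
pos=0: emit NUM '1' (now at pos=1)
pos=2: emit ID 'val' (now at pos=5)
pos=6: emit ID 'val' (now at pos=9)
pos=9: enter COMMENT mode (saw '/*')
exit COMMENT mode (now at pos=19)
pos=19: emit LPAREN '('
pos=20: emit LPAREN '('
pos=21: enter COMMENT mode (saw '/*')
exit COMMENT mode (now at pos=31)
pos=32: emit ID 'y' (now at pos=33)
pos=34: emit STAR '*'
pos=35: emit RPAREN ')'
pos=36: emit PLUS '+'
pos=37: emit SEMI ';'
DONE. 10 tokens: [NUM, ID, ID, LPAREN, LPAREN, ID, STAR, RPAREN, PLUS, SEMI]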